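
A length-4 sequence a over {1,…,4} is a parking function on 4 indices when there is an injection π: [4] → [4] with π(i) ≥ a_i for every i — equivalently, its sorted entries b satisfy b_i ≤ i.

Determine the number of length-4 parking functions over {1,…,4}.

|PF(4,4)| = 1·5^3 = 1 · 125 = 125
Check (2,2,1,3) → sorted (1,2,2,3): b_i ≤ i ∀i, a PF.

125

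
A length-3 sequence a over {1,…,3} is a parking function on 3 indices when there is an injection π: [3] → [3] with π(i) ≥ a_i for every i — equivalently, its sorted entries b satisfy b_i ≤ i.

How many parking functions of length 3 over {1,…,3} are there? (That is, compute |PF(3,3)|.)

16

|PF| = (3+1−3)·(3+1)^{3−1} = 1 · 16 = 16 (Konheim–Weiss)
One tuple (1,1,2) → sorted (1,1,2): b_i ≤ i ∀i, a PF.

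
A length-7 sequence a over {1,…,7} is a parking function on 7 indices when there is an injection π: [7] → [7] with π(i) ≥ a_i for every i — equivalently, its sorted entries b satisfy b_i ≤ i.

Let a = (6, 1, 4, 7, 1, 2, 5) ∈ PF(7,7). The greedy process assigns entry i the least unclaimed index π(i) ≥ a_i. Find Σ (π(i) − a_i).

Σπ(i) = 1+…+7 = 28; Σa = 6+1+4+7+1+2+5 = 26; disp = 28−26 = 2.

2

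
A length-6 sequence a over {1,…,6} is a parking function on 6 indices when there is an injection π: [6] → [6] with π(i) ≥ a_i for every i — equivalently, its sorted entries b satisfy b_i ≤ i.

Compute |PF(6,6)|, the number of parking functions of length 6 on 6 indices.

16807

|PF(6,6)| = 1·7^5 = 1 · 16807 = 16807 [KW]
Check (3,1,1,3,1,4) → sorted (1,1,1,3,3,4): b_i ≤ i ∀i, a PF.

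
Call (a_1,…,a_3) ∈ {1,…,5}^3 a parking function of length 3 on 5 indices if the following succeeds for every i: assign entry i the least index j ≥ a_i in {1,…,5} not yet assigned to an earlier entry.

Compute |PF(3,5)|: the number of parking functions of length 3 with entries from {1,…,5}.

108

#PF = 3·6^2 = 3 · 36 = 108 (Konheim–Weiss)
Example (2,2,2) → sorted (2,2,2): b_i ≤ 2+i ∀i, a PF.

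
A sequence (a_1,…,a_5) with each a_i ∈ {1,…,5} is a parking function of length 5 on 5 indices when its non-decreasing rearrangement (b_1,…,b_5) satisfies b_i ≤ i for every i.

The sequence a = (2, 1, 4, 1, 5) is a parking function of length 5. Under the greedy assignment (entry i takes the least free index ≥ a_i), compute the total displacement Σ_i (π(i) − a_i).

Σπ = 5·6/2 = 15 (π permutes [5]); Σa = 2+1+4+1+5 = 13; disp = 15−13 = 2.

2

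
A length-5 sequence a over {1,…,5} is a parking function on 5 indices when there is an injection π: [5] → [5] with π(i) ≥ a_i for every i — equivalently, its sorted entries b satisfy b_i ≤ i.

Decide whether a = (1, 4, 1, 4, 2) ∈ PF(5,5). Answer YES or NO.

YES

Rearranged: b = (1, 1, 2, 4, 4).
  b_1=1 ≤ 1
  b_2=1 ≤ 2
  b_3=2 ≤ 3
  b_4=4 ≤ 4
  b_5=4 ≤ 5
All bounds hold ⇒ YES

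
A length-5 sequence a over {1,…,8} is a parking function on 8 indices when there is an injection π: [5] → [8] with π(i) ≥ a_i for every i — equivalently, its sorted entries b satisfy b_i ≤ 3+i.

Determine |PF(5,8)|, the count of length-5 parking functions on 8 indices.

26244

#PF = (8+1−5)·(8+1)^{5−1} = 4×6561 = 26244 (Konheim–Weiss)
E.g. (1,5,7,6,5) → sorted (1,5,5,6,7): b_i ≤ 3+i ∀i, a PF.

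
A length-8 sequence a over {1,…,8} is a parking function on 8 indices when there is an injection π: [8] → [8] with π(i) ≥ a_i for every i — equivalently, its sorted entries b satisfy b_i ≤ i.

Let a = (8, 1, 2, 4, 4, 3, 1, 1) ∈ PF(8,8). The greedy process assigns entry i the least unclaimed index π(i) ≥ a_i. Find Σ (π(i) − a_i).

Σπ = 8·9/2 = 36 (π permutes [8]); Σa = 8+1+2+4+4+3+1+1 = 24; disp = 36−24 = 12.

12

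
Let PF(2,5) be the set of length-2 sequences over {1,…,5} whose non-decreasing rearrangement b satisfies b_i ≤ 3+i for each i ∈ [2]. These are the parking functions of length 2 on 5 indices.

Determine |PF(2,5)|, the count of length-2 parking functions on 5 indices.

|PF(2,5)| = 4·6^1 = 4·6 = 24 (Pollak)
E.g. (1,3) → sorted (1,3): b_i ≤ 3+i ∀i, a PF.

24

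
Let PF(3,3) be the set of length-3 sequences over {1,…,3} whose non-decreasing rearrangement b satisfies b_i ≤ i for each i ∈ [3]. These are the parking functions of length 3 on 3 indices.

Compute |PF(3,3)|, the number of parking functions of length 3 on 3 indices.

#PF = (3−3+1)·(3+1)^(3−1) = 1·16 = 16 [KW]
Example (1,3,2) → sorted (1,2,3): b_i ≤ i ∀i, a PF.

16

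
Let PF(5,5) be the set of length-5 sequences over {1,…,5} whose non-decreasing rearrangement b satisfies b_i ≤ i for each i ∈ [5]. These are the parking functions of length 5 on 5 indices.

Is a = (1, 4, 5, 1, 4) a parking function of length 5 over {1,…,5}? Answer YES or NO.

NO

Sorted: b = (1, 1, 4, 4, 5).
  b_1=1 ≤ 1
  b_2=1 ≤ 2
  b_3=4 > 3
  fails at i=3 ⇒ NO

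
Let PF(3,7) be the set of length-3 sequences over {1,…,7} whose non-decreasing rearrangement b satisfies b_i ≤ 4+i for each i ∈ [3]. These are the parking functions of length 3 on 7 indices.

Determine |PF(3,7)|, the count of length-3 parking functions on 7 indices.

#PF = (8−3)·8^(3−1) = 5 · 64 = 320
One tuple (5,5,5) → sorted (5,5,5): b_i ≤ 4+i ∀i, a PF.

320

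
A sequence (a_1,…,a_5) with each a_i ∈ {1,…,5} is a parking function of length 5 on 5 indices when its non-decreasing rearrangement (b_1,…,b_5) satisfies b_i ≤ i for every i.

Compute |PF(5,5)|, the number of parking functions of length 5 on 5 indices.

1296

|PF| = 1·6^4 = 1·1296 = 1296 [KW]
Example (5,2,1,2,2) → sorted (1,2,2,2,5): b_i ≤ i ∀i, a PF.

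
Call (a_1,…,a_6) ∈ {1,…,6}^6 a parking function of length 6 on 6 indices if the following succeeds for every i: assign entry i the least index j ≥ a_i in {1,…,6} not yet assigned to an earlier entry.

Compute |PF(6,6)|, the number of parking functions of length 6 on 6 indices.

Count = (6−6+1)·(6+1)^(6−1) = 1 · 16807 = 16807 [KW]
Check (1,2,1,1,4,4) → sorted (1,1,1,2,4,4): b_i ≤ i ∀i, a PF.

16807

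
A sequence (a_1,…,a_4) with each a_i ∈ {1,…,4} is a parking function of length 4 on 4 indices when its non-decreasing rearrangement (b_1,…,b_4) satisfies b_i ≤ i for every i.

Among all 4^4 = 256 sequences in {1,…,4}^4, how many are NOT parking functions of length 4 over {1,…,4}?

Count = 1·5^3 = 1 · 125 = 125 [KW]
One tuple (4,1,1,4) → sorted (1,1,4,4): b_3=4>3, not a PF.
4^4 − 125 = 256 − 125 = 131

131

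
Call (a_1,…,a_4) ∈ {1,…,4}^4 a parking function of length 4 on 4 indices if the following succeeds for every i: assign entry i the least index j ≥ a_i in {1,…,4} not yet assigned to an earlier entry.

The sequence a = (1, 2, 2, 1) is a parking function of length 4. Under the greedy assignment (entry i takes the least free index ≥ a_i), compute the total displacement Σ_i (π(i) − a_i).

4

Σπ = 4·5/2 = 10 (π permutes [4]); Σa = 1+2+2+1 = 6; disp = 10−6 = 4.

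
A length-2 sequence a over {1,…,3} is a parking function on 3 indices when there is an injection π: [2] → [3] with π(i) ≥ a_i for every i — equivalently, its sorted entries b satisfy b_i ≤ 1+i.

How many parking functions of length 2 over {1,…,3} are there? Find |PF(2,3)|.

|PF| = 2·4^1 = 2·4 = 8 (Pollak)
Example (2,2) → sorted (2,2): b_i ≤ 1+i ∀i, a PF.

8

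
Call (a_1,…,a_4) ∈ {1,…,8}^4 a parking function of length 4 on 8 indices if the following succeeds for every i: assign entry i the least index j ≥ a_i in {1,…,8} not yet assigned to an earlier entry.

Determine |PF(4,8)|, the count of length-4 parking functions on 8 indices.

3645

|PF(4,8)| = (8−4+1)·(8+1)^(4−1) = 5 · 729 = 3645 (Konheim–Weiss)
E.g. (3,4,7,2) → sorted (2,3,4,7): b_i ≤ 4+i ∀i, a PF.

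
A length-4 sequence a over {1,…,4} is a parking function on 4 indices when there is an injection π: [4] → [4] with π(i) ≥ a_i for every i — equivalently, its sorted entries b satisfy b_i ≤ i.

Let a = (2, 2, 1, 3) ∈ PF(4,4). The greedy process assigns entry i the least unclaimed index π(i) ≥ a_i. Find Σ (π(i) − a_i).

2

Σπ = 4·5/2 = 10 (π permutes [4]); Σa = 2+2+1+3 = 8; disp = 10−8 = 2.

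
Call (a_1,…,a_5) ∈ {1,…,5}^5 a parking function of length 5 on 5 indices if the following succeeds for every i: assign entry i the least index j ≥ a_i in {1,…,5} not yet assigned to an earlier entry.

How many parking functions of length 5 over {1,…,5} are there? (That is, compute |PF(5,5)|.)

|PF(5,5)| = (6−5)·6^(5−1) = 1 · 1296 = 1296 (Pollak)
Check (1,2,5,3,2) → sorted (1,2,2,3,5): b_i ≤ i ∀i, a PF.

1296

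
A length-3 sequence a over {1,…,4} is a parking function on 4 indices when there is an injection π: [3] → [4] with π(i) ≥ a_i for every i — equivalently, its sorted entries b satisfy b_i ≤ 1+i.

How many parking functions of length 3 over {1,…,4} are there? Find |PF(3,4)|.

Count = 2·5^2 = 2×25 = 50 (Pollak)
E.g. (3,1,1) → sorted (1,1,3): b_i ≤ 1+i ∀i, a PF.

50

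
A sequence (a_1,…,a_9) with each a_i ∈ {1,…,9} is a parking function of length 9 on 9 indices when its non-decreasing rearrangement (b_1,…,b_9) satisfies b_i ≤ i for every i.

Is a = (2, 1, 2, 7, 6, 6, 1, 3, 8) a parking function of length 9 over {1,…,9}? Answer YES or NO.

YES

Order a: b = (1, 1, 2, 2, 3, 6, 6, 7, 8).
  b_1=1 ≤ 1
  b_2=1 ≤ 2
  b_3=2 ≤ 3
  b_4=2 ≤ 4
  b_5=3 ≤ 5
  b_6=6 ≤ 6
  b_7=6 ≤ 7
  b_8=7 ≤ 8
  b_9=8 ≤ 9
All bounds hold ⇒ YES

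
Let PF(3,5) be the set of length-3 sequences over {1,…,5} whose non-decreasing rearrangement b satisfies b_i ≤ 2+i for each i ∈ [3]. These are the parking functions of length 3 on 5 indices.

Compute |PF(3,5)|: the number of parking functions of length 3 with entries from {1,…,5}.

108

Count = (6−3)·6^(3−1) = 3 · 36 = 108 (Pollak)
Check (3,4,4) → sorted (3,4,4): b_i ≤ 2+i ∀i, a PF.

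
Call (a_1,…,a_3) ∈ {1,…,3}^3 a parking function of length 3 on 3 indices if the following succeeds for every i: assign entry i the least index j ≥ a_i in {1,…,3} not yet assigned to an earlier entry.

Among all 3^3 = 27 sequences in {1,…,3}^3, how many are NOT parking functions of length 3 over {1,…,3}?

11

|PF(3,3)| = (3−3+1)·(3+1)^(3−1) = 1·16 = 16 (Pollak)
Example (3,3,2) → sorted (2,3,3): b_1=2>1, not a PF.
3^3 − 16 = 27 − 16 = 11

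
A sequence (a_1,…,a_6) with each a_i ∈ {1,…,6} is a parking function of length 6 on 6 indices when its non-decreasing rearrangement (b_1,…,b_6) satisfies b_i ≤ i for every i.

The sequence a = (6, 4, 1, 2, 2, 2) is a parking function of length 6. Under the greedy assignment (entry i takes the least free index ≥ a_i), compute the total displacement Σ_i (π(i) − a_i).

Σπ = 6·7/2 = 21 (π permutes [6]); Σa = 6+4+1+2+2+2 = 17; disp = 21−17 = 4.

4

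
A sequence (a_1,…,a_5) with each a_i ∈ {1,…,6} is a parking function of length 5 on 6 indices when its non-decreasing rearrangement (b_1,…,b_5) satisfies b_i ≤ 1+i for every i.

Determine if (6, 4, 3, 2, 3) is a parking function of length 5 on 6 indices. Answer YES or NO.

Sorted: b = (2, 3, 3, 4, 6).
  b_1=2 ≤ 2
  b_2=3 ≤ 3
  b_3=3 ≤ 4
  b_4=4 ≤ 5
  b_5=6 ≤ 6
All bounds hold ⇒ YES

YES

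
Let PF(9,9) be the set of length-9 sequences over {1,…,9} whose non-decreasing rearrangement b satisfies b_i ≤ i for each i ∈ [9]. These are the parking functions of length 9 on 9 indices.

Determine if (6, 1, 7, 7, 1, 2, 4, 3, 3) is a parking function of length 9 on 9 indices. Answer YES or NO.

YES

Sorted: b = (1, 1, 2, 3, 3, 4, 6, 7, 7).
  b_1=1 ≤ 1
  b_2=1 ≤ 2
  b_3=2 ≤ 3
  b_4=3 ≤ 4
  b_5=3 ≤ 5
  b_6=4 ≤ 6
  b_7=6 ≤ 7
  b_8=7 ≤ 8
  b_9=7 ≤ 9
All bounds hold ⇒ YES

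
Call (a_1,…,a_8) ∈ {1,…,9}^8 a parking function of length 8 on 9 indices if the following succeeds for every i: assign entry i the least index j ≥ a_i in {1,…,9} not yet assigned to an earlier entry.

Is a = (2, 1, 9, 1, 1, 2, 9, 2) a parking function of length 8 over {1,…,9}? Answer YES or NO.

Order a: b = (1, 1, 1, 2, 2, 2, 9, 9).
  b_1=1 ≤ 2
  b_2=1 ≤ 3
  b_3=1 ≤ 4
  b_4=2 ≤ 5
  b_5=2 ≤ 6
  b_6=2 ≤ 7
  b_7=9 > 8
  fails at i=7 ⇒ NO

NO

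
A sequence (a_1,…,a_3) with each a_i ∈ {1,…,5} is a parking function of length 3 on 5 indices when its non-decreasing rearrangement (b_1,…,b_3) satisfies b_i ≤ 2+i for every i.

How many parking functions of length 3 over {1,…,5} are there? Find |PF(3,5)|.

Count = (5−3+1)·(5+1)^(3−1) = 3·36 = 108 [KW]
Example (1,4,3) → sorted (1,3,4): b_i ≤ 2+i ∀i, a PF.

108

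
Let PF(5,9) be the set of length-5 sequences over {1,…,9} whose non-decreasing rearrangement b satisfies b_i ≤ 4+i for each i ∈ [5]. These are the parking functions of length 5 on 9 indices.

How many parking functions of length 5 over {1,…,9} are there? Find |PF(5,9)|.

|PF(5,9)| = (9+1−5)·(9+1)^{5−1} = 5×10000 = 50000 (Pollak)
Check (8,8,5,2,1) → sorted (1,2,5,8,8): b_i ≤ 4+i ∀i, a PF.

50000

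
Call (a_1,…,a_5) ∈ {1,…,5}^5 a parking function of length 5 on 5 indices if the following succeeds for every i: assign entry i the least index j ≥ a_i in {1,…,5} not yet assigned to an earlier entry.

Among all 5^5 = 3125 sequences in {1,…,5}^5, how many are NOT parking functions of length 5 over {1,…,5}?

1829

|PF| = (5+1−5)·(5+1)^{5−1} = 1·1296 = 1296 (Konheim–Weiss)
One tuple (3,3,3,5,4) → sorted (3,3,3,4,5): b_1=3>1, not a PF.
Total 3125; non-PF = 3125−1296 = 1829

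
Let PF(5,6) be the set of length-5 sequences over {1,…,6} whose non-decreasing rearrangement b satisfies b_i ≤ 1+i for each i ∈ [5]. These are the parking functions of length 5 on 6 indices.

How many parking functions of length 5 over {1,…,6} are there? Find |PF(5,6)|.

4802

|PF| = (7−5)·7^(5−1) = 2×2401 = 4802
One tuple (4,3,1,6,5) → sorted (1,3,4,5,6): b_i ≤ 1+i ∀i, a PF.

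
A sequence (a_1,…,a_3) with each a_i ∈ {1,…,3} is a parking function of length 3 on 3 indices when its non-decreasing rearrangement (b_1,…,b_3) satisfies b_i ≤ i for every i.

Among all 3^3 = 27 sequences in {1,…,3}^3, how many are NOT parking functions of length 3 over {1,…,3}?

|PF(3,3)| = (3−3+1)·(3+1)^(3−1) = 1·16 = 16 (Konheim–Weiss)
E.g. (1,3,3) → sorted (1,3,3): b_2=3>2, not a PF.
Total 27; non-PF = 27−16 = 11

11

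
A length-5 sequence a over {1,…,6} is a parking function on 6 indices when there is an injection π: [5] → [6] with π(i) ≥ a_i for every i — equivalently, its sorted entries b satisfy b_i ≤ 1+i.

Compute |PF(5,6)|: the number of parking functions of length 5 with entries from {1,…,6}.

#PF = (6+1−5)·(6+1)^{5−1} = 2·2401 = 4802
Check (1,6,2,3,3) → sorted (1,2,3,3,6): b_i ≤ 1+i ∀i, a PF.

4802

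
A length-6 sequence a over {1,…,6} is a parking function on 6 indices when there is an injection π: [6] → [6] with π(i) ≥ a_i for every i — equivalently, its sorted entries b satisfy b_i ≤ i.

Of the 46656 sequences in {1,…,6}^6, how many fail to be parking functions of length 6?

#PF = 1·7^5 = 1×16807 = 16807 [KW]
One tuple (3,5,4,3,5,4) → sorted (3,3,4,4,5,5): b_1=3>1, not a PF.
So 46656 − 16807 = 29849 fail.

29849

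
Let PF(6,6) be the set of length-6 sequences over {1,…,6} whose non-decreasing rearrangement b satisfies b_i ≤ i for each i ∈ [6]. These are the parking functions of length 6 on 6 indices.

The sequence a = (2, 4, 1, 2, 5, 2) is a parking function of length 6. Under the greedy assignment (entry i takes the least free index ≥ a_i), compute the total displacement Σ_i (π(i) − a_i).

5

Σπ = 21 ({1..6} each once); Σa = 2+4+1+2+5+2 = 16; disp = 21−16 = 5.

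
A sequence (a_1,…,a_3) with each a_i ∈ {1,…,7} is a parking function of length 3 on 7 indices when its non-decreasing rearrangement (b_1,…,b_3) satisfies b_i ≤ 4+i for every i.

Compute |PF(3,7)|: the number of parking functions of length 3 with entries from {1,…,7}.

320

#PF = (7−3+1)·(7+1)^(3−1) = 5·64 = 320
E.g. (4,1,5) → sorted (1,4,5): b_i ≤ 4+i ∀i, a PF.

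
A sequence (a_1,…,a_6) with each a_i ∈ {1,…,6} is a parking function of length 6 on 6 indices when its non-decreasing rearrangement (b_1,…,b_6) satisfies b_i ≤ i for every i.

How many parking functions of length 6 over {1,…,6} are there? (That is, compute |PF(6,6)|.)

16807

#PF = 1·7^5 = 1·16807 = 16807 (Pollak)
Check (3,6,1,5,2,4) → sorted (1,2,3,4,5,6): b_i ≤ i ∀i, a PF.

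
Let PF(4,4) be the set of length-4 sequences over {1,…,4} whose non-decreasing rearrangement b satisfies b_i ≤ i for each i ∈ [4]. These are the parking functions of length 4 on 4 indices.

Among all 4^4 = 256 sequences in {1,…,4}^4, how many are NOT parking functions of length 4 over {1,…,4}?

131

#PF = (4+1−4)·(4+1)^{4−1} = 1·125 = 125 (Konheim–Weiss)
E.g. (1,3,4,3) → sorted (1,3,3,4): b_2=3>2, not a PF.
So 256 − 125 = 131 fail.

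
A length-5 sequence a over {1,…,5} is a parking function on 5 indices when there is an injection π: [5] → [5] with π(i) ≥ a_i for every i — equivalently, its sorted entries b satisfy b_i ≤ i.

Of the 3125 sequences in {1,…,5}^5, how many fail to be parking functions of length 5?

1829

Count = (6−5)·6^(5−1) = 1×1296 = 1296 [KW]
One tuple (3,1,5,5,5) → sorted (1,3,5,5,5): b_2=3>2, not a PF.
Total 3125; non-PF = 3125−1296 = 1829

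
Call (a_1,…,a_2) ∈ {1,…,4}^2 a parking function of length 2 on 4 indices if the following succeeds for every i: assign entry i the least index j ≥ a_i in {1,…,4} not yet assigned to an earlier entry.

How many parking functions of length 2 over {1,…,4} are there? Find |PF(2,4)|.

15

#PF = (4−2+1)·(4+1)^(2−1) = 3 · 5 = 15 [KW]
Check (1,3) → sorted (1,3): b_i ≤ 2+i ∀i, a PF.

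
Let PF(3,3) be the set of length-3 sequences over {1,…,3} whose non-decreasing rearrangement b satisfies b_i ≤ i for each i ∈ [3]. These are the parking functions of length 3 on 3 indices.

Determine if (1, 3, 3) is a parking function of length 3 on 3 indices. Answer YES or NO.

Rearranged: b = (1, 3, 3).
  b_1=1 ≤ 1
  b_2=3 > 2
  fails at i=2 ⇒ NO

NO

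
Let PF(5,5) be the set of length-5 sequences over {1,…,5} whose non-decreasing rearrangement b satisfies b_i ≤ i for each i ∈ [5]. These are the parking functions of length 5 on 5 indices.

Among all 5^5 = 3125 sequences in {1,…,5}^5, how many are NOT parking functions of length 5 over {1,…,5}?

1829

|PF| = (6−5)·6^(5−1) = 1·1296 = 1296
Check (4,4,5,5,2) → sorted (2,4,4,5,5): b_1=2>1, not a PF.
5^5 − 1296 = 3125 − 1296 = 1829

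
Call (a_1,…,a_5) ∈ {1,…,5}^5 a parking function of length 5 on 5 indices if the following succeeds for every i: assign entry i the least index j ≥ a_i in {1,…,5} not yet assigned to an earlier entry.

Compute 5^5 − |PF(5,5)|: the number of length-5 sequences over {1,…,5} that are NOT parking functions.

1829

#PF = (6−5)·6^(5−1) = 1·1296 = 1296
Example (5,3,5,3,5) → sorted (3,3,5,5,5): b_1=3>1, not a PF.
Total 3125; non-PF = 3125−1296 = 1829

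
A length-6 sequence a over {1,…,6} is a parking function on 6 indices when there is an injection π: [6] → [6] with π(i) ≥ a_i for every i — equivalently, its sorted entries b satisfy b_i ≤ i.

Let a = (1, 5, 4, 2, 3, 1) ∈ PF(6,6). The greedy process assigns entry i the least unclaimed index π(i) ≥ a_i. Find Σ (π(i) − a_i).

5

Σπ = 21 ({1..6} each once); Σa = 1+5+4+2+3+1 = 16; disp = 21−16 = 5.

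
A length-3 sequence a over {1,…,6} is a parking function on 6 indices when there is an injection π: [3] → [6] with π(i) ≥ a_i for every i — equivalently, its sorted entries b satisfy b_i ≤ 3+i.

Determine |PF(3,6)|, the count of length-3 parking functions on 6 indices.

196

#PF = 4·7^2 = 4×49 = 196 [KW]
One tuple (5,3,3) → sorted (3,3,5): b_i ≤ 3+i ∀i, a PF.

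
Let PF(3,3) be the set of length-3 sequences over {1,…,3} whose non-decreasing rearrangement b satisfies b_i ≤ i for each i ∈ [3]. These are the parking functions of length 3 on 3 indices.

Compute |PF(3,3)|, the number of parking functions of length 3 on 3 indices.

16

|PF(3,3)| = (4−3)·4^(3−1) = 1×16 = 16 [KW]
One tuple (3,1,2) → sorted (1,2,3): b_i ≤ i ∀i, a PF.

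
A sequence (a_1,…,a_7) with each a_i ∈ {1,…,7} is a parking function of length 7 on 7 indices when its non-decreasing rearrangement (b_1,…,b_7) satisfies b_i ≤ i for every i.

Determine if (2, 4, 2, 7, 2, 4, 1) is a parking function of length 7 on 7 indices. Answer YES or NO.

Sorted: b = (1, 2, 2, 2, 4, 4, 7).
  b_1=1 ≤ 1
  b_2=2 ≤ 2
  b_3=2 ≤ 3
  b_4=2 ≤ 4
  b_5=4 ≤ 5
  b_6=4 ≤ 6
  b_7=7 ≤ 7
All bounds hold ⇒ YES

YES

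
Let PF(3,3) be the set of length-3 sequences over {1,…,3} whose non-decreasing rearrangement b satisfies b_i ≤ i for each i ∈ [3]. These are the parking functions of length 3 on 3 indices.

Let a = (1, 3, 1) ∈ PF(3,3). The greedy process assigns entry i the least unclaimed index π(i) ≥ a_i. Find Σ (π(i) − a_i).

1

Σπ(i) = 1+…+3 = 6; Σa = 1+3+1 = 5; disp = 6−5 = 1.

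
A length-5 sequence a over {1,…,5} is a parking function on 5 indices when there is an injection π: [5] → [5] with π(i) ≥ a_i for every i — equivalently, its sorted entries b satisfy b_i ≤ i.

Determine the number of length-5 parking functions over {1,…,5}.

|PF(5,5)| = (5+1−5)·(5+1)^{5−1} = 1 · 1296 = 1296 (Pollak)
Example (1,1,2,1,3) → sorted (1,1,1,2,3): b_i ≤ i ∀i, a PF.

1296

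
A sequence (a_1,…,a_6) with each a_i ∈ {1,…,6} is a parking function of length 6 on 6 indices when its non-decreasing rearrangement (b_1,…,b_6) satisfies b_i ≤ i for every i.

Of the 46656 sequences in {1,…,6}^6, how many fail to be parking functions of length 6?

29849

#PF = 1·7^5 = 1·16807 = 16807 (Konheim–Weiss)
One tuple (6,3,3,5,3,4) → sorted (3,3,3,4,5,6): b_1=3>1, not a PF.
So 46656 − 16807 = 29849 fail.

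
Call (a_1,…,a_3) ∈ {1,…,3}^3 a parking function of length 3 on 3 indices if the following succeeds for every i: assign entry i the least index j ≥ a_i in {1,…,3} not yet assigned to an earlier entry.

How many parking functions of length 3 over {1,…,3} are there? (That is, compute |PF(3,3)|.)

Count = (3−3+1)·(3+1)^(3−1) = 1×16 = 16 (Konheim–Weiss)
Check (1,3,2) → sorted (1,2,3): b_i ≤ i ∀i, a PF.

16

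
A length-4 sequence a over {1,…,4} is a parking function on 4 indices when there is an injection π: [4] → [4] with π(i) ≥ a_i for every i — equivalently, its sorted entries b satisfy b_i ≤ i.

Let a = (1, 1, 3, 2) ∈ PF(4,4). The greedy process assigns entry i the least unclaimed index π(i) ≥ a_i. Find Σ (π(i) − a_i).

3

Σπ(i) = 1+…+4 = 10; Σa = 1+1+3+2 = 7; disp = 10−7 = 3.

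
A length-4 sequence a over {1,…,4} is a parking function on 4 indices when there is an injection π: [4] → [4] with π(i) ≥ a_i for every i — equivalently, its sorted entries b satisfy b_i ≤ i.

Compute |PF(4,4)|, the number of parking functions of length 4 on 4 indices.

Count = (5−4)·5^(4−1) = 1 · 125 = 125 (Konheim–Weiss)
One tuple (1,2,3,4) → sorted (1,2,3,4): b_i ≤ i ∀i, a PF.

125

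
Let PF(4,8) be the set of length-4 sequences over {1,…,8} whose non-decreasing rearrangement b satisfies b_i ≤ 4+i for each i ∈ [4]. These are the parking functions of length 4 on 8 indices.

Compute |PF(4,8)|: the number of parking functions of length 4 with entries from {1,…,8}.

3645

Count = 5·9^3 = 5·729 = 3645 (Konheim–Weiss)
Example (1,5,7,6) → sorted (1,5,6,7): b_i ≤ 4+i ∀i, a PF.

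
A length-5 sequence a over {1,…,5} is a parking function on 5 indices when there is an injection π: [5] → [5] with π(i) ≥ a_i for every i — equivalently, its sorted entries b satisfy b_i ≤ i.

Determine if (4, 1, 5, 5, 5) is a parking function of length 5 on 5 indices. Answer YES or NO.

NO

Order a: b = (1, 4, 5, 5, 5).
  b_1=1 ≤ 1
  b_2=4 > 2
  fails at i=2 ⇒ NO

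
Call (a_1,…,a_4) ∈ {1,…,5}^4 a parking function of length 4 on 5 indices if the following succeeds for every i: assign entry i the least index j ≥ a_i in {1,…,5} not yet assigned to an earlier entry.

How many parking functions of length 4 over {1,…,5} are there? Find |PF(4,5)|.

|PF| = (6−4)·6^(4−1) = 2×216 = 432 [KW]
One tuple (2,1,3,2) → sorted (1,2,2,3): b_i ≤ 1+i ∀i, a PF.

432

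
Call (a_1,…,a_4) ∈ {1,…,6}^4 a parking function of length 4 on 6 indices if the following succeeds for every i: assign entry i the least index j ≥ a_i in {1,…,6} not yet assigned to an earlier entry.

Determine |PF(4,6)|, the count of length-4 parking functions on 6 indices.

#PF = 3·7^3 = 3 · 343 = 1029 (Konheim–Weiss)
One tuple (2,1,1,3) → sorted (1,1,2,3): b_i ≤ 2+i ∀i, a PF.

1029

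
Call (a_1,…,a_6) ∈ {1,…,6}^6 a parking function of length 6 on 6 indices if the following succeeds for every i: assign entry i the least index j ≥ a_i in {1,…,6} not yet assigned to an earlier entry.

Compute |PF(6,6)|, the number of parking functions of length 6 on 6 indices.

Count = (7−6)·7^(6−1) = 1×16807 = 16807 [KW]
Example (2,2,6,1,2,5) → sorted (1,2,2,2,5,6): b_i ≤ i ∀i, a PF.

16807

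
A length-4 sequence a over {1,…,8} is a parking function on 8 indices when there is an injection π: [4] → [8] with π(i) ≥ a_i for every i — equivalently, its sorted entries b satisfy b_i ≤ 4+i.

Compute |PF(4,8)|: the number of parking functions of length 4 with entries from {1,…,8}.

|PF(4,8)| = (8−4+1)·(8+1)^(4−1) = 5×729 = 3645 [KW]
E.g. (2,7,4,6) → sorted (2,4,6,7): b_i ≤ 4+i ∀i, a PF.

3645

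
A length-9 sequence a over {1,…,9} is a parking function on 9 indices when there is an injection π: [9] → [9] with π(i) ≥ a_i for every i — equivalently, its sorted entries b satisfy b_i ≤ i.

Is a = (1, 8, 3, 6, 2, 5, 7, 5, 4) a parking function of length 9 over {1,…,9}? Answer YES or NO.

Sorted: b = (1, 2, 3, 4, 5, 5, 6, 7, 8).
  b_1=1 ≤ 1
  b_2=2 ≤ 2
  b_3=3 ≤ 3
  b_4=4 ≤ 4
  b_5=5 ≤ 5
  b_6=5 ≤ 6
  b_7=6 ≤ 7
  b_8=7 ≤ 8
  b_9=8 ≤ 9
All bounds hold ⇒ YES

YES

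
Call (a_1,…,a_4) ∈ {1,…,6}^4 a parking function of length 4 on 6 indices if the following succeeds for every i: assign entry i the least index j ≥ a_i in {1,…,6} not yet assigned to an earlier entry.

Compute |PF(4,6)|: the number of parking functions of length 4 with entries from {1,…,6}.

1029

#PF = (6+1−4)·(6+1)^{4−1} = 3 · 343 = 1029 [KW]
One tuple (5,4,4,1) → sorted (1,4,4,5): b_i ≤ 2+i ∀i, a PF.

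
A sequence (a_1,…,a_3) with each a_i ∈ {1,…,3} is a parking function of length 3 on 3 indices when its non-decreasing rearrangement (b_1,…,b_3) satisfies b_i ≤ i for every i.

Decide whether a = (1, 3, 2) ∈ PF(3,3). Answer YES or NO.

YES

Rearranged: b = (1, 2, 3).
  b_1=1 ≤ 1
  b_2=2 ≤ 2
  b_3=3 ≤ 3
All bounds hold ⇒ YES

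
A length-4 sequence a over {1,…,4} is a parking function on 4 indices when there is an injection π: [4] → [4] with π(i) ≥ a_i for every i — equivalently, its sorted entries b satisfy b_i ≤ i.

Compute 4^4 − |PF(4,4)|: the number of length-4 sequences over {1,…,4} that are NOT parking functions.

|PF| = (4−4+1)·(4+1)^(4−1) = 1×125 = 125 [KW]
Check (3,4,2,3) → sorted (2,3,3,4): b_1=2>1, not a PF.
4^4 − 125 = 256 − 125 = 131

131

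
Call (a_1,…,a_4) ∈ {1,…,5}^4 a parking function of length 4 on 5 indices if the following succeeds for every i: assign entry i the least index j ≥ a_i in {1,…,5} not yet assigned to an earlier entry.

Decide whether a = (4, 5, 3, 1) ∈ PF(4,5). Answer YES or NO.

Order a: b = (1, 3, 4, 5).
  b_1=1 ≤ 2
  b_2=3 ≤ 3
  b_3=4 ≤ 4
  b_4=5 ≤ 5
All bounds hold ⇒ YES

YES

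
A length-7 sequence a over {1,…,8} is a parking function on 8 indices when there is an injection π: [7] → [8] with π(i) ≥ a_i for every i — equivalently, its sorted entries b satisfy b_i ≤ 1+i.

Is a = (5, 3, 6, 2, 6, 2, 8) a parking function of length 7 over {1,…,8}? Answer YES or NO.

Rearranged: b = (2, 2, 3, 5, 6, 6, 8).
  b_1=2 ≤ 2
  b_2=2 ≤ 3
  b_3=3 ≤ 4
  b_4=5 ≤ 5
  b_5=6 ≤ 6
  b_6=6 ≤ 7
  b_7=8 ≤ 8
All bounds hold ⇒ YES

YES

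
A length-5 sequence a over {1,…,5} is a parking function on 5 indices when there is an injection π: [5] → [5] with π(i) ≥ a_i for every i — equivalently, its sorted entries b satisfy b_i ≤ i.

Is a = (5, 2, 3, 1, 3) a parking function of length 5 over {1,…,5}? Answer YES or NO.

YES

Rearranged: b = (1, 2, 3, 3, 5).
  b_1=1 ≤ 1
  b_2=2 ≤ 2
  b_3=3 ≤ 3
  b_4=3 ≤ 4
  b_5=5 ≤ 5
All bounds hold ⇒ YES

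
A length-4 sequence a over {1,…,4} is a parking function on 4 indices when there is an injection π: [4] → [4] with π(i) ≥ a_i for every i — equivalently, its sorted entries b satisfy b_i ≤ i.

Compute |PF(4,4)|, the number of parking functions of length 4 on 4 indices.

|PF| = (5−4)·5^(4−1) = 1×125 = 125 (Pollak)
Check (1,2,2,3) → sorted (1,2,2,3): b_i ≤ i ∀i, a PF.

125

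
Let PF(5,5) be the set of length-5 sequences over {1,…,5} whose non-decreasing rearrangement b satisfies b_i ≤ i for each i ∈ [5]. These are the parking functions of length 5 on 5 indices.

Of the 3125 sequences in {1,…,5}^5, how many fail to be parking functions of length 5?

1829

Count = (5+1−5)·(5+1)^{5−1} = 1·1296 = 1296 (Konheim–Weiss)
E.g. (3,3,4,2,3) → sorted (2,3,3,3,4): b_1=2>1, not a PF.
Total 3125; non-PF = 3125−1296 = 1829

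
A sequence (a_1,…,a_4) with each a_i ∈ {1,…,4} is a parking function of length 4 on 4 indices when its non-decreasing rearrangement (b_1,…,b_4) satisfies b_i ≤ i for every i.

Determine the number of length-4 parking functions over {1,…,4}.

#PF = (5−4)·5^(4−1) = 1×125 = 125 [KW]
One tuple (1,3,2,1) → sorted (1,1,2,3): b_i ≤ i ∀i, a PF.

125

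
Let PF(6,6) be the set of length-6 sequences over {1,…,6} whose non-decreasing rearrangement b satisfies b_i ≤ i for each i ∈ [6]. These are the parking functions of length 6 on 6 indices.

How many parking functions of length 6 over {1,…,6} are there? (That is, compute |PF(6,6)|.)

|PF| = (6+1−6)·(6+1)^{6−1} = 1 · 16807 = 16807 (Konheim–Weiss)
One tuple (1,1,2,5,1,6) → sorted (1,1,1,2,5,6): b_i ≤ i ∀i, a PF.

16807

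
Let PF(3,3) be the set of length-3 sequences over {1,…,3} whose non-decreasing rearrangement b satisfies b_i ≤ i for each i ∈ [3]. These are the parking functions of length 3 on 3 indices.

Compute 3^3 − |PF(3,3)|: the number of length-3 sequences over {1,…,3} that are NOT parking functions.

11

Count = (4−3)·4^(3−1) = 1 · 16 = 16 (Pollak)
Check (3,3,3) → sorted (3,3,3): b_1=3>1, not a PF.
3^3 − 16 = 27 − 16 = 11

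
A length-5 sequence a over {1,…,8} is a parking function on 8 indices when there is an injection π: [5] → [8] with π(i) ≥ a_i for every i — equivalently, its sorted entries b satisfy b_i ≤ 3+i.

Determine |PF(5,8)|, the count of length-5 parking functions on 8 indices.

|PF| = (8−5+1)·(8+1)^(5−1) = 4 · 6561 = 26244 (Konheim–Weiss)
Check (6,2,4,8,3) → sorted (2,3,4,6,8): b_i ≤ 3+i ∀i, a PF.

26244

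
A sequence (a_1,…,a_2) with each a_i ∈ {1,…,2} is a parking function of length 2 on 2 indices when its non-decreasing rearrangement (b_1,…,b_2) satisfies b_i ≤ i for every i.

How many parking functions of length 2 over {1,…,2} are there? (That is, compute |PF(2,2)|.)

3

Count = (2−2+1)·(2+1)^(2−1) = 1×3 = 3
One tuple (2,1) → sorted (1,2): b_i ≤ i ∀i, a PF.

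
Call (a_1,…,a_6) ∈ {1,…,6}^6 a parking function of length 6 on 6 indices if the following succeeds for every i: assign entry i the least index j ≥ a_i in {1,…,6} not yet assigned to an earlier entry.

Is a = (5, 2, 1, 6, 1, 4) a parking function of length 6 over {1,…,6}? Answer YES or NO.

Sorted: b = (1, 1, 2, 4, 5, 6).
  b_1=1 ≤ 1
  b_2=1 ≤ 2
  b_3=2 ≤ 3
  b_4=4 ≤ 4
  b_5=5 ≤ 5
  b_6=6 ≤ 6
All bounds hold ⇒ YES

YES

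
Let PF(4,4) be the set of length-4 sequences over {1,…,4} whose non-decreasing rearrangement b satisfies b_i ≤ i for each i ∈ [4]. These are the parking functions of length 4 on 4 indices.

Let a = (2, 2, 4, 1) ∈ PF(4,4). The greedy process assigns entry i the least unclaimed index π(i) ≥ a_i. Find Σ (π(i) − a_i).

Σπ = 4·5/2 = 10 (π permutes [4]); Σa = 2+2+4+1 = 9; disp = 10−9 = 1.

1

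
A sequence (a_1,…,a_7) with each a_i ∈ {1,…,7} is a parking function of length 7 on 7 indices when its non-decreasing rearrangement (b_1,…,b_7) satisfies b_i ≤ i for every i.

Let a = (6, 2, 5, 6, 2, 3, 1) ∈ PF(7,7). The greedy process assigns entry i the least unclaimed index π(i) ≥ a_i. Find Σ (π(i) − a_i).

Σπ(i) = 1+…+7 = 28; Σa = 6+2+5+6+2+3+1 = 25; disp = 28−25 = 3.

3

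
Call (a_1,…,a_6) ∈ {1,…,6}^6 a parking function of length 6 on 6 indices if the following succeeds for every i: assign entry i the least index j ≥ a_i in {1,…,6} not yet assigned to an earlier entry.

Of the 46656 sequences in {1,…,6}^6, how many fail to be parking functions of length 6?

Count = (6−6+1)·(6+1)^(6−1) = 1×16807 = 16807 [KW]
E.g. (4,1,5,5,4,6) → sorted (1,4,4,5,5,6): b_2=4>2, not a PF.
Total 46656; non-PF = 46656−16807 = 29849

29849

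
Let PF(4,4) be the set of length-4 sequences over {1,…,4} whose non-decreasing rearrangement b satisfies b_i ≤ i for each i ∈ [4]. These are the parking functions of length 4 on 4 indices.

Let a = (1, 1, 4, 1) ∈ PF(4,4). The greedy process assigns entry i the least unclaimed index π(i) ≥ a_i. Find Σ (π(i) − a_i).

Σπ = 4·5/2 = 10 (π permutes [4]); Σa = 1+1+4+1 = 7; disp = 10−7 = 3.

3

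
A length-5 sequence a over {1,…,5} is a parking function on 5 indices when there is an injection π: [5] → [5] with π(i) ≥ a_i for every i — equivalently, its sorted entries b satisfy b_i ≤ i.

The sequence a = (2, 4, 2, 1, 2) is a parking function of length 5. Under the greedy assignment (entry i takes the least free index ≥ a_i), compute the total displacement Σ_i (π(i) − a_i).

4

Σπ(i) = 1+…+5 = 15; Σa = 2+4+2+1+2 = 11; disp = 15−11 = 4.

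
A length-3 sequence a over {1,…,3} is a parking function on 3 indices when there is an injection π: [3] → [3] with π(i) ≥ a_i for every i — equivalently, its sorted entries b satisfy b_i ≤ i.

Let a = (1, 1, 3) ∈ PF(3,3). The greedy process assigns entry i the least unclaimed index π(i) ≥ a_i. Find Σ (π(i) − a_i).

1

Σπ = 6 ({1..3} each once); Σa = 1+1+3 = 5; disp = 6−5 = 1.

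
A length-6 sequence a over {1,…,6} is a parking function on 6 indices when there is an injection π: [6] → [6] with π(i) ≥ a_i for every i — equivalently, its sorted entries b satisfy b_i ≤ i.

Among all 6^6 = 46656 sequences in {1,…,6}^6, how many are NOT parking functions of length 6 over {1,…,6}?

|PF| = (6−6+1)·(6+1)^(6−1) = 1×16807 = 16807 (Pollak)
Example (6,6,6,2,6,3) → sorted (2,3,6,6,6,6): b_1=2>1, not a PF.
So 46656 − 16807 = 29849 fail.

29849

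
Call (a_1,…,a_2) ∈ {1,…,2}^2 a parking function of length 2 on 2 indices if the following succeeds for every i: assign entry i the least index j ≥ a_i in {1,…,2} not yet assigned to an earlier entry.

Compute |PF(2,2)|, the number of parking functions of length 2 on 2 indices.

#PF = (2−2+1)·(2+1)^(2−1) = 1×3 = 3 [KW]
One tuple (1,2) → sorted (1,2): b_i ≤ i ∀i, a PF.

3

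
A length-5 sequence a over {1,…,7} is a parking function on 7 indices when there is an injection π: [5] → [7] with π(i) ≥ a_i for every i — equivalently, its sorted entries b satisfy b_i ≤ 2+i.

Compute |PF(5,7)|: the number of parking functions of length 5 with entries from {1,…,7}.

12288

Count = 3·8^4 = 3×4096 = 12288 [KW]
One tuple (6,7,2,1,2) → sorted (1,2,2,6,7): b_i ≤ 2+i ∀i, a PF.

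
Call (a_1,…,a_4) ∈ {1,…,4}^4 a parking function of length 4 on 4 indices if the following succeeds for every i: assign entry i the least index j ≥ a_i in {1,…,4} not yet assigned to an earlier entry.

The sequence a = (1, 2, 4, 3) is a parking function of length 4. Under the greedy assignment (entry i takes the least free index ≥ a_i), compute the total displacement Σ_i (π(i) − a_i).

0

Σπ = 10 ({1..4} each once); Σa = 1+2+4+3 = 10; disp = 10−10 = 0.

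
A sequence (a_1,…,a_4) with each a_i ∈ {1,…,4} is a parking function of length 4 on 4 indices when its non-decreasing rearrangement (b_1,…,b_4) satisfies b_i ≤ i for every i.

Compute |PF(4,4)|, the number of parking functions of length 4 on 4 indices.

125

|PF(4,4)| = 1·5^3 = 1×125 = 125
E.g. (1,2,1,2) → sorted (1,1,2,2): b_i ≤ i ∀i, a PF.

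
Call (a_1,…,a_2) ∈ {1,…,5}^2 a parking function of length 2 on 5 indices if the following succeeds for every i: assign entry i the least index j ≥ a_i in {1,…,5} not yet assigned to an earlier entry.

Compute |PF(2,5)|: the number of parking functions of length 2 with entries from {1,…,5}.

24

Count = (5+1−2)·(5+1)^{2−1} = 4·6 = 24 (Pollak)
Example (5,1) → sorted (1,5): b_i ≤ 3+i ∀i, a PF.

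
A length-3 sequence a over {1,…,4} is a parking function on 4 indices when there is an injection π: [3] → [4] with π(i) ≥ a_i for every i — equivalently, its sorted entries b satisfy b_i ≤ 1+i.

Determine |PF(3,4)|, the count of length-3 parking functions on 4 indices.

|PF(3,4)| = 2·5^2 = 2 · 25 = 50 (Pollak)
Example (3,2,4) → sorted (2,3,4): b_i ≤ 1+i ∀i, a PF.

50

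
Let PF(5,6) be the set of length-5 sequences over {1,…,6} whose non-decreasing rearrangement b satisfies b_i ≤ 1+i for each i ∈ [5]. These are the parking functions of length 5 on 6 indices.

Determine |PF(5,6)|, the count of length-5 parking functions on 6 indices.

4802

Count = 2·7^4 = 2 · 2401 = 4802
One tuple (1,1,2,3,1) → sorted (1,1,1,2,3): b_i ≤ 1+i ∀i, a PF.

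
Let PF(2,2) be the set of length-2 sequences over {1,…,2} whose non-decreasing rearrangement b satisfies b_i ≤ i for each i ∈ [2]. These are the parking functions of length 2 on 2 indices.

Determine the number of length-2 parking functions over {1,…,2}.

3

#PF = (2−2+1)·(2+1)^(2−1) = 1 · 3 = 3 (Pollak)
Check (1,2) → sorted (1,2): b_i ≤ i ∀i, a PF.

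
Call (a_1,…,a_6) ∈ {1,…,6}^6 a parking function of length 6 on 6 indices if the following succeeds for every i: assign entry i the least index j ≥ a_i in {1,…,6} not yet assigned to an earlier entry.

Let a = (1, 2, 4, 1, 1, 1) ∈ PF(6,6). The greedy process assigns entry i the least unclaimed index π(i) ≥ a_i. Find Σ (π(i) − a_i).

Σπ(i) = 1+…+6 = 21; Σa = 1+2+4+1+1+1 = 10; disp = 21−10 = 11.

11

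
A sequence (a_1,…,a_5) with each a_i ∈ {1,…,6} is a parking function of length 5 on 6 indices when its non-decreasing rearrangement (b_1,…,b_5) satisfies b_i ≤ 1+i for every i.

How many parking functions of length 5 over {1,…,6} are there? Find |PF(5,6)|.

4802

#PF = (6+1−5)·(6+1)^{5−1} = 2·2401 = 4802 (Pollak)
E.g. (4,1,3,3,6) → sorted (1,3,3,4,6): b_i ≤ 1+i ∀i, a PF.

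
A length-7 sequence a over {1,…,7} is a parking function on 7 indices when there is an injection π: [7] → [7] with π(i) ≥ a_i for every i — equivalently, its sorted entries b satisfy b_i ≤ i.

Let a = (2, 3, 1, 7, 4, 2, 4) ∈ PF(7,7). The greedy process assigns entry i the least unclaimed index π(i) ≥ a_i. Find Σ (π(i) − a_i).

Σπ = 7·8/2 = 28 (π permutes [7]); Σa = 2+3+1+7+4+2+4 = 23; disp = 28−23 = 5.

5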